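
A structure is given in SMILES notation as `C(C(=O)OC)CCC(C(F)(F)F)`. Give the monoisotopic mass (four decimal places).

184.0711

Atom tally by fragment:
  CH3OOCCH2 → C:3 H:5 O:2
  CH2 → C:1 H:2
  CH2 → C:1 H:2
  CH2CF3 → C:2 H:2 F:3
Element totals:
  C: 7
  H: 11
  F: 3
  O: 2
Molecular formula: C7H11F3O2.
  M = 7(12.0) + 11(1.007825) + 3(18.998403) + 2(15.994915)
    = 84.000000 + 11.086075 + 56.995209 + 31.989830 = 184.071114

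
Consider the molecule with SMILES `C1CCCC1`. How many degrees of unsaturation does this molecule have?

Atom tally by fragment:
  cyclopentane ring core → C:5 H:10
Element totals:
  C: 5
  H: 10
Molecular formula: C5H10.
DoU = (2C + 2 + N − H − X) / 2 = (2·5 + 2 + 0 − 10 − 0) / 2 = 1.

1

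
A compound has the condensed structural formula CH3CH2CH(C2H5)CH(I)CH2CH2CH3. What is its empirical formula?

Element totals:
  C: 9
  H: 19
  I: 1
Molecular formula: C9H19I.
gcd of subscripts (9, 19, 1) = 1, so the empirical formula equals the molecular formula.

C9H19I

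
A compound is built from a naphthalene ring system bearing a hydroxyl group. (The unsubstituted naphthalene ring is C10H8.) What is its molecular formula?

C10H8O

Atom tally by fragment:
  naphthalene ring system core → C:10 H:8
  (− 1 ring H displaced by substituents)
  + OH → O:1 H:1
Element totals:
  C: 10
  H: 8
  O: 1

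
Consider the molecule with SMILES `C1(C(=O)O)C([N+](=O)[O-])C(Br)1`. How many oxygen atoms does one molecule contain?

Atom tally by fragment:
  cyclopropane ring core → C:3 H:6
  (− 3 ring H displaced by substituents)
  + COOH → C:1 H:1 O:2
  + NO2 → N:1 O:2
  + Br → Br:1
Element totals:
  C: 4
  H: 4
  Br: 1
  N: 1
  O: 4

4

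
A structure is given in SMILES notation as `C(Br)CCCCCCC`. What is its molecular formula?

Atom tally by fragment:
  BrCH2 → C:1 H:2 Br:1
  CH2 → C:1 H:2
  CH2 → C:1 H:2
  CH2 → C:1 H:2
  CH2 → C:1 H:2
  CH2 → C:1 H:2
  CH2 → C:1 H:2
  CH3 → C:1 H:3
Element totals:
  C: 8
  H: 17
  Br: 1

C8H17Br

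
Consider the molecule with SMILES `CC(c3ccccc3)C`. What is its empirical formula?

Atom tally by fragment:
  CH3 → C:1 H:3
  CH(C6H5) → C:7 H:6
  CH3 → C:1 H:3
Element totals:
  C: 9
  H: 12
Molecular formula: C9H12.
gcd of subscripts = 3; dividing each by 3:
  C: 9/3 = 3
  H: 12/3 = 4

C3H4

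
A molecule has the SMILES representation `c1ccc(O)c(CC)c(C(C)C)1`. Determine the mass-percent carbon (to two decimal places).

80.44%

Atom tally by fragment:
  benzene ring core → C:6 H:6
  (− 3 ring H displaced by substituents)
  + OH → O:1 H:1
  + C2H5 → C:2 H:5
  + CH(CH3)2 → C:3 H:7
Element totals:
  C: 11
  H: 16
  O: 1
Molecular formula: C11H16O.
Molar mass = 164.248 g/mol.
Mass from C: 11 × 12.011 = 132.121 g/mol.
%C = 132.121 / 164.248 × 100 = 80.44%.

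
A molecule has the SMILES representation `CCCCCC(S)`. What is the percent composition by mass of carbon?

60.95%

Atom tally by fragment:
  CH3 → C:1 H:3
  CH2 → C:1 H:2
  CH2 → C:1 H:2
  CH2 → C:1 H:2
  CH2 → C:1 H:2
  CH2SH → C:1 H:3 S:1
Element totals:
  C: 6
  H: 14
  S: 1
Molecular formula: C6H14S.
Molar mass = 118.238 g/mol.
Mass from C: 6 × 12.011 = 72.066 g/mol.
%C = 72.066 / 118.238 × 100 = 60.95%.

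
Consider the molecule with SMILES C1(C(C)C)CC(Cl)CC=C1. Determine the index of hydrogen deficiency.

2

Atom tally by fragment:
  cyclohexene ring core → C:6 H:10
  (− 2 ring H displaced by substituents)
  + CH(CH3)2 → C:3 H:7
  + Cl → Cl:1
Element totals:
  C: 9
  H: 15
  Cl: 1
Molecular formula: C9H15Cl.
DoU = (2C + 2 + N − H − X) / 2 = (2·9 + 2 + 0 − 15 − 1) / 2 = 2.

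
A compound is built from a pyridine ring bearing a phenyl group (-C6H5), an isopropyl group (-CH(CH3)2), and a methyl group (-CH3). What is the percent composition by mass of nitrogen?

6.63%

Atom tally by fragment:
  pyridine ring core → C:5 H:5 N:1
  (− 3 ring H displaced by substituents)
  + C6H5 → C:6 H:5
  + CH(CH3)2 → C:3 H:7
  + CH3 → C:1 H:3
Element totals:
  C: 15
  H: 17
  N: 1
Molecular formula: C15H17N.
Molar mass = 211.308 g/mol.
Mass from N: 1 × 14.007 = 14.007 g/mol.
%N = 14.007 / 211.308 × 100 = 6.63%.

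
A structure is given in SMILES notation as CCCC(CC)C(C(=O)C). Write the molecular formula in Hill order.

C9H18O

Atom tally by fragment:
  CH3 → C:1 H:3
  CH2 → C:1 H:2
  CH2 → C:1 H:2
  CH(C2H5) → C:3 H:6
  CH2COCH3 → C:3 H:5 O:1
Element totals:
  C: 9
  H: 18
  O: 1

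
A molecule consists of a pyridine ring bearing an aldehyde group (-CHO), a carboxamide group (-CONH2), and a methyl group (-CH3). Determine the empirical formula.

Atom tally by fragment:
  pyridine ring core → C:5 H:5 N:1
  (− 3 ring H displaced by substituents)
  + CHO → C:1 H:1 O:1
  + CONH2 → C:1 H:2 O:1 N:1
  + CH3 → C:1 H:3
Element totals:
  C: 8
  H: 8
  N: 2
  O: 2
Molecular formula: C8H8N2O2.
gcd of subscripts = 2; dividing each by 2:
  C: 8/2 = 4
  H: 8/2 = 4
  N: 2/2 = 1
  O: 2/2 = 1

C4H4NO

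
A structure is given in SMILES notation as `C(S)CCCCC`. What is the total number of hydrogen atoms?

Atom tally by fragment:
  HSCH2 → C:1 H:3 S:1
  CH2 → C:1 H:2
  CH2 → C:1 H:2
  CH2 → C:1 H:2
  CH2 → C:1 H:2
  CH3 → C:1 H:3
Element totals:
  C: 6
  H: 14
  S: 1

14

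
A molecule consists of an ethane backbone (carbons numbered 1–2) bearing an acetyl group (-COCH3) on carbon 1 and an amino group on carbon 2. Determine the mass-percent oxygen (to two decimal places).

18.36%

Atom tally by fragment:
  CH3COCH2 → C:3 H:5 O:1
  CH2NH2 → C:1 H:4 N:1
Element totals:
  C: 4
  H: 9
  N: 1
  O: 1
Molecular formula: C4H9NO.
Molar mass = 87.122 g/mol.
Mass from O: 1 × 15.999 = 15.999 g/mol.
%O = 15.999 / 87.122 × 100 = 18.36%.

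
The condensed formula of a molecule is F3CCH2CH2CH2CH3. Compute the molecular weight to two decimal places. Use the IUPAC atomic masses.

126.12 g/mol

Atom tally by fragment:
  F3CCH2 → C:2 H:2 F:3
  CH2 → C:1 H:2
  CH2 → C:1 H:2
  CH3 → C:1 H:3
Element totals:
  C: 5
  H: 9
  F: 3
Molecular formula: C5H9F3.
  M = 5(12.011) + 9(1.008) + 3(18.998)
    = 60.055 + 9.072 + 56.994 = 126.121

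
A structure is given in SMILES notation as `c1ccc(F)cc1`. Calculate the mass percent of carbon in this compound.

74.99%

Atom tally by fragment:
  benzene ring core → C:6 H:6
  (− 1 ring H displaced by substituents)
  + F → F:1
Element totals:
  C: 6
  H: 5
  F: 1
Molecular formula: C6H5F.
Molar mass = 96.104 g/mol.
Mass from C: 6 × 12.011 = 72.066 g/mol.
%C = 72.066 / 96.104 × 100 = 74.99%.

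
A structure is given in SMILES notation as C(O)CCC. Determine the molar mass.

74.12 g/mol

Atom tally by fragment:
  HOCH2 → C:1 H:3 O:1
  CH2 → C:1 H:2
  CH2 → C:1 H:2
  CH3 → C:1 H:3
Element totals:
  C: 4
  H: 10
  O: 1
Molecular formula: C4H10O.
  M = 4(12.011) + 10(1.008) + 15.999
    = 48.044 + 10.080 + 15.999 = 74.123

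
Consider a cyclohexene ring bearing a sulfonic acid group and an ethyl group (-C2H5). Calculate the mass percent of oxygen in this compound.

Atom tally by fragment:
  cyclohexene ring core → C:6 H:10
  (− 2 ring H displaced by substituents)
  + SO3H → S:1 O:3 H:1
  + C2H5 → C:2 H:5
Element totals:
  C: 8
  H: 14
  O: 3
  S: 1
Molecular formula: C8H14O3S.
Molar mass = 190.257 g/mol.
Mass from O: 3 × 15.999 = 47.997 g/mol.
%O = 47.997 / 190.257 × 100 = 25.23%.

25.23%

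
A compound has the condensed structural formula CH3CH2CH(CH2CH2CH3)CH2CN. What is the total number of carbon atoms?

Atom tally by fragment:
  CH3 → C:1 H:3
  CH2 → C:1 H:2
  CH(CH2CH2CH3) → C:4 H:8
  CH2CN → C:2 H:2 N:1
Element totals:
  C: 8
  H: 15
  N: 1

8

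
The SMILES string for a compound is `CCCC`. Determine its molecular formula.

Atom tally by fragment:
  CH3 → C:1 H:3
  CH2 → C:1 H:2
  CH2 → C:1 H:2
  CH3 → C:1 H:3
Element totals:
  C: 4
  H: 10

C4H10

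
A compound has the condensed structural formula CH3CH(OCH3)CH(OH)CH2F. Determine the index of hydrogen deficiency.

Atom tally by fragment:
  CH3 → C:1 H:3
  CH(OCH3) → C:2 H:4 O:1
  CH(OH) → C:1 H:2 O:1
  CH2F → C:1 H:2 F:1
Element totals:
  C: 5
  H: 11
  F: 1
  O: 2
Molecular formula: C5H11FO2.
DoU = (2C + 2 + N − H − X) / 2 = (2·5 + 2 + 0 − 11 − 1) / 2 = 0.

0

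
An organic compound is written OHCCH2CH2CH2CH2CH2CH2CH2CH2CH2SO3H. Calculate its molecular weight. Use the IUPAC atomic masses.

Atom tally by fragment:
  OHCCH2 → C:2 H:3 O:1
  CH2 → C:1 H:2
  CH2 → C:1 H:2
  CH2 → C:1 H:2
  CH2 → C:1 H:2
  CH2 → C:1 H:2
  CH2 → C:1 H:2
  CH2 → C:1 H:2
  CH2SO3H → C:1 H:3 S:1 O:3
Element totals:
  C: 10
  H: 20
  O: 4
  S: 1
Molecular formula: C10H20O4S.
  M = 10(12.011) + 20(1.008) + 4(15.999) + 32.06
    = 120.110 + 20.160 + 63.996 + 32.060 = 236.326

236.33 g/mol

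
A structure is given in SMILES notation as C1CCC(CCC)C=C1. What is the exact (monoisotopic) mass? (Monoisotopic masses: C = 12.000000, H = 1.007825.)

124.1252

Atom tally by fragment:
  cyclohexene ring core → C:6 H:10
  (− 1 ring H displaced by substituents)
  + CH2CH2CH3 → C:3 H:7
Element totals:
  C: 9
  H: 16
Molecular formula: C9H16.
  M = 9(12.0) + 16(1.007825)
    = 108.000000 + 16.125200 = 124.125200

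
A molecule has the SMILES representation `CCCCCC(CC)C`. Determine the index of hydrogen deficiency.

Atom tally by fragment:
  CH3 → C:1 H:3
  CH2 → C:1 H:2
  CH2 → C:1 H:2
  CH2 → C:1 H:2
  CH2 → C:1 H:2
  CH(C2H5) → C:3 H:6
  CH3 → C:1 H:3
Element totals:
  C: 9
  H: 20
Molecular formula: C9H20.
DoU = (2C + 2 + N − H − X) / 2 = (2·9 + 2 + 0 − 20 − 0) / 2 = 0.

0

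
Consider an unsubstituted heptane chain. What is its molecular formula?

Atom tally by fragment:
  CH3 → C:1 H:3
  CH2 → C:1 H:2
  CH2 → C:1 H:2
  CH2 → C:1 H:2
  CH2 → C:1 H:2
  CH2 → C:1 H:2
  CH3 → C:1 H:3
Element totals:
  C: 7
  H: 16

C7H16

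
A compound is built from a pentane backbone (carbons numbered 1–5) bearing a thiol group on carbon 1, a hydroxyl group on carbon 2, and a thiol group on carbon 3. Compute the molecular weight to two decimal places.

152.27 g/mol

Atom tally by fragment:
  HSCH2 → C:1 H:3 S:1
  CH(OH) → C:1 H:2 O:1
  CH(SH) → C:1 H:2 S:1
  CH2 → C:1 H:2
  CH3 → C:1 H:3
Element totals:
  C: 5
  H: 12
  O: 1
  S: 2
Molecular formula: C5H12OS2.
  M = 5(12.011) + 12(1.008) + 15.999 + 2(32.06)
    = 60.055 + 12.096 + 15.999 + 64.120 = 152.270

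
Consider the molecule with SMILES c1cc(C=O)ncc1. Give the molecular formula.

Atom tally by fragment:
  pyridine ring core → C:5 H:5 N:1
  (− 1 ring H displaced by substituents)
  + CHO → C:1 H:1 O:1
Element totals:
  C: 6
  H: 5
  N: 1
  O: 1

C6H5NO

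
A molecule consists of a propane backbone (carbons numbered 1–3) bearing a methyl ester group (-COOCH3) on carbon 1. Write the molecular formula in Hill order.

Atom tally by fragment:
  CH3OOCCH2 → C:3 H:5 O:2
  CH2 → C:1 H:2
  CH3 → C:1 H:3
Element totals:
  C: 5
  H: 10
  O: 2

C5H10O2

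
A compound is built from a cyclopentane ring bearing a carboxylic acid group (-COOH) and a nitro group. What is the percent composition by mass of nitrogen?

8.80%

Atom tally by fragment:
  cyclopentane ring core → C:5 H:10
  (− 2 ring H displaced by substituents)
  + COOH → C:1 H:1 O:2
  + NO2 → N:1 O:2
Element totals:
  C: 6
  H: 9
  N: 1
  O: 4
Molecular formula: C6H9NO4.
Molar mass = 159.141 g/mol.
Mass from N: 1 × 14.007 = 14.007 g/mol.
%N = 14.007 / 159.141 × 100 = 8.80%.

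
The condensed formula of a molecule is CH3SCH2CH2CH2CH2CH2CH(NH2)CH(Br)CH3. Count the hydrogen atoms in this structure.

20

Element totals:
  C: 9
  H: 20
  Br: 1
  N: 1
  S: 1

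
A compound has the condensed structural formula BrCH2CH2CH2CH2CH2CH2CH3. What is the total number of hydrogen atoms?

15

Atom tally by fragment:
  BrCH2 → C:1 H:2 Br:1
  CH2 → C:1 H:2
  CH2 → C:1 H:2
  CH2 → C:1 H:2
  CH2 → C:1 H:2
  CH2 → C:1 H:2
  CH3 → C:1 H:3
Element totals:
  C: 7
  H: 15
  Br: 1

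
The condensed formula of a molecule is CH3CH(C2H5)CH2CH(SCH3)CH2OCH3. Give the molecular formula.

Atom tally by fragment:
  CH3 → C:1 H:3
  CH(C2H5) → C:3 H:6
  CH2 → C:1 H:2
  CH(SCH3) → C:2 H:4 S:1
  CH2OCH3 → C:2 H:5 O:1
Element totals:
  C: 9
  H: 20
  O: 1
  S: 1

C9H20OS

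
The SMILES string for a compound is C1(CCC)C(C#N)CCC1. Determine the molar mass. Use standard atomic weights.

Atom tally by fragment:
  cyclopentane ring core → C:5 H:10
  (− 2 ring H displaced by substituents)
  + CH2CH2CH3 → C:3 H:7
  + CN → C:1 N:1
Element totals:
  C: 9
  H: 15
  N: 1
Molecular formula: C9H15N.
  M = 9(12.011) + 15(1.008) + 14.007
    = 108.099 + 15.120 + 14.007 = 137.226

137.23 g/mol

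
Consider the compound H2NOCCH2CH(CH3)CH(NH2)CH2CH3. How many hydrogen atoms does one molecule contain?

Element totals:
  C: 7
  H: 16
  N: 2
  O: 1

16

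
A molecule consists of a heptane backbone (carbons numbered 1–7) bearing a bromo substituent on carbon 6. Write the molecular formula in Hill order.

C7H15Br

Atom tally by fragment:
  CH3 → C:1 H:3
  CH2 → C:1 H:2
  CH2 → C:1 H:2
  CH2 → C:1 H:2
  CH2 → C:1 H:2
  CH(Br) → C:1 H:1 Br:1
  CH3 → C:1 H:3
Element totals:
  C: 7
  H: 15
  Br: 1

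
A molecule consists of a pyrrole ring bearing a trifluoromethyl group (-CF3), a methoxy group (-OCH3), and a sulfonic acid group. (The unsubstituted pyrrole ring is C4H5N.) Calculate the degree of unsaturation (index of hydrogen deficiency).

Atom tally by fragment:
  pyrrole ring core → C:4 H:5 N:1
  (− 3 ring H displaced by substituents)
  + CF3 → C:1 F:3
  + OCH3 → C:1 H:3 O:1
  + SO3H → S:1 O:3 H:1
Element totals:
  C: 6
  H: 6
  F: 3
  N: 1
  O: 4
  S: 1
Molecular formula: C6H6F3NO4S.
DoU = (2C + 2 + N − H − X) / 2 = (2·6 + 2 + 1 − 6 − 3) / 2 = 3.

3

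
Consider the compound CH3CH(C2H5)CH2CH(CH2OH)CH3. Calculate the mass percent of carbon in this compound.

Atom tally by fragment:
  CH3 → C:1 H:3
  CH(C2H5) → C:3 H:6
  CH2 → C:1 H:2
  CH(CH2OH) → C:2 H:4 O:1
  CH3 → C:1 H:3
Element totals:
  C: 8
  H: 18
  O: 1
Molecular formula: C8H18O.
Molar mass = 130.231 g/mol.
Mass from C: 8 × 12.011 = 96.088 g/mol.
%C = 96.088 / 130.231 × 100 = 73.78%.

73.78%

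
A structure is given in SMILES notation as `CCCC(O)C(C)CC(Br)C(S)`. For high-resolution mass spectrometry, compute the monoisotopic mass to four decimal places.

254.0340

Atom tally by fragment:
  CH3 → C:1 H:3
  CH2 → C:1 H:2
  CH2 → C:1 H:2
  CH(OH) → C:1 H:2 O:1
  CH(CH3) → C:2 H:4
  CH2 → C:1 H:2
  CH(Br) → C:1 H:1 Br:1
  CH2SH → C:1 H:3 S:1
Element totals:
  C: 9
  H: 19
  Br: 1
  O: 1
  S: 1
Molecular formula: C9H19BrOS.
  M = 9(12.0) + 19(1.007825) + 78.918338 + 15.994915 + 31.972071
    = 108.000000 + 19.148675 + 78.918338 + 15.994915 + 31.972071 = 254.033999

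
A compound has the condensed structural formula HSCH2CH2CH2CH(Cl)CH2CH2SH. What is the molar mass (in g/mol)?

Atom tally by fragment:
  HSCH2 → C:1 H:3 S:1
  CH2 → C:1 H:2
  CH2 → C:1 H:2
  CH(Cl) → C:1 H:1 Cl:1
  CH2 → C:1 H:2
  CH2SH → C:1 H:3 S:1
Element totals:
  C: 6
  H: 13
  Cl: 1
  S: 2
Molecular formula: C6H13ClS2.
  M = 6(12.011) + 13(1.008) + 35.45 + 2(32.06)
    = 72.066 + 13.104 + 35.450 + 64.120 = 184.740

184.74 g/mol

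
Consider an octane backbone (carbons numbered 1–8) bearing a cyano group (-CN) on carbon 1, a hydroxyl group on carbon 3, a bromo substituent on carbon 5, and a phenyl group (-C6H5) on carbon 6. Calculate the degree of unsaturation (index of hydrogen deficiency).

Atom tally by fragment:
  NCCH2 → C:2 H:2 N:1
  CH2 → C:1 H:2
  CH(OH) → C:1 H:2 O:1
  CH2 → C:1 H:2
  CH(Br) → C:1 H:1 Br:1
  CH(C6H5) → C:7 H:6
  CH2 → C:1 H:2
  CH3 → C:1 H:3
Element totals:
  C: 15
  H: 20
  Br: 1
  N: 1
  O: 1
Molecular formula: C15H20BrNO.
DoU = (2C + 2 + N − H − X) / 2 = (2·15 + 2 + 1 − 20 − 1) / 2 = 6.

6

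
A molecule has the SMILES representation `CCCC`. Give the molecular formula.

C4H10

Atom tally by fragment:
  CH3 → C:1 H:3
  CH2 → C:1 H:2
  CH2 → C:1 H:2
  CH3 → C:1 H:3
Element totals:
  C: 4
  H: 10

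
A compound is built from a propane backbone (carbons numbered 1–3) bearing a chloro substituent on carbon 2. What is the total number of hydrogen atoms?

7

Atom tally by fragment:
  CH3 → C:1 H:3
  CH(Cl) → C:1 H:1 Cl:1
  CH3 → C:1 H:3
Element totals:
  C: 3
  H: 7
  Cl: 1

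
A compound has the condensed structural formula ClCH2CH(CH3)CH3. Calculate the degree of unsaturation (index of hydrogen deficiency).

0

Element totals:
  C: 4
  H: 9
  Cl: 1
Molecular formula: C4H9Cl.
DoU = (2C + 2 + N − H − X) / 2 = (2·4 + 2 + 0 − 9 − 1) / 2 = 0.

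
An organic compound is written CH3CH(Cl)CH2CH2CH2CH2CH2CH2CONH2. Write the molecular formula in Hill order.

Element totals:
  C: 9
  H: 18
  Cl: 1
  N: 1
  O: 1

C9H18ClNO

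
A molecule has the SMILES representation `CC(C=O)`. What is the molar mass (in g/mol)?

Atom tally by fragment:
  CH3 → C:1 H:3
  CH2CHO → C:2 H:3 O:1
Element totals:
  C: 3
  H: 6
  O: 1
Molecular formula: C3H6O.
  M = 3(12.011) + 6(1.008) + 15.999
    = 36.033 + 6.048 + 15.999 = 58.080

58.08 g/mol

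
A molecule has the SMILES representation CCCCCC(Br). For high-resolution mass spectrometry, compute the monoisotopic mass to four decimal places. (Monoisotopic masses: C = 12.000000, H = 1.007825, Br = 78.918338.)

164.0201

Atom tally by fragment:
  CH3 → C:1 H:3
  CH2 → C:1 H:2
  CH2 → C:1 H:2
  CH2 → C:1 H:2
  CH2 → C:1 H:2
  CH2Br → C:1 H:2 Br:1
Element totals:
  C: 6
  H: 13
  Br: 1
Molecular formula: C6H13Br.
  M = 6(12.0) + 13(1.007825) + 78.918338
    = 72.000000 + 13.101725 + 78.918338 = 164.020063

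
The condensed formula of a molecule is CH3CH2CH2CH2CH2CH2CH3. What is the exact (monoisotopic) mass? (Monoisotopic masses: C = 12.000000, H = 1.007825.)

Atom tally by fragment:
  CH3 → C:1 H:3
  CH2 → C:1 H:2
  CH2 → C:1 H:2
  CH2 → C:1 H:2
  CH2 → C:1 H:2
  CH2 → C:1 H:2
  CH3 → C:1 H:3
Element totals:
  C: 7
  H: 16
Molecular formula: C7H16.
  M = 7(12.0) + 16(1.007825)
    = 84.000000 + 16.125200 = 100.125200

100.1252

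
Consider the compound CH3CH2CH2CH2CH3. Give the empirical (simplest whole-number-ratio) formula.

C5H12

Atom tally by fragment:
  CH3 → C:1 H:3
  CH2 → C:1 H:2
  CH2 → C:1 H:2
  CH2 → C:1 H:2
  CH3 → C:1 H:3
Element totals:
  C: 5
  H: 12
Molecular formula: C5H12.
gcd of subscripts (5, 12) = 1, so the empirical formula equals the molecular formula.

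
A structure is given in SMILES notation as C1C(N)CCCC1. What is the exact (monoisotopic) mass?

Atom tally by fragment:
  cyclohexane ring core → C:6 H:12
  (− 1 ring H displaced by substituents)
  + NH2 → N:1 H:2
Element totals:
  C: 6
  H: 13
  N: 1
Molecular formula: C6H13N.
  M = 6(12.0) + 13(1.007825) + 14.003074
    = 72.000000 + 13.101725 + 14.003074 = 99.104799

99.1048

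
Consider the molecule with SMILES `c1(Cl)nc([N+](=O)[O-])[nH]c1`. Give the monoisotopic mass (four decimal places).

Atom tally by fragment:
  imidazole ring core → C:3 H:4 N:2
  (− 2 ring H displaced by substituents)
  + Cl → Cl:1
  + NO2 → N:1 O:2
Element totals:
  C: 3
  H: 2
  Cl: 1
  N: 3
  O: 2
Molecular formula: C3H2ClN3O2.
  M = 3(12.0) + 2(1.007825) + 34.968853 + 3(14.003074) + 2(15.994915)
    = 36.000000 + 2.015650 + 34.968853 + 42.009222 + 31.989830 = 146.983555

146.9836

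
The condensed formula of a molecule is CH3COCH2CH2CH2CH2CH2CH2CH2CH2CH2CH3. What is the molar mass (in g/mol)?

184.32 g/mol

Atom tally by fragment:
  CH3COCH2 → C:3 H:5 O:1
  CH2 → C:1 H:2
  CH2 → C:1 H:2
  CH2 → C:1 H:2
  CH2 → C:1 H:2
  CH2 → C:1 H:2
  CH2 → C:1 H:2
  CH2 → C:1 H:2
  CH2 → C:1 H:2
  CH3 → C:1 H:3
Element totals:
  C: 12
  H: 24
  O: 1
Molecular formula: C12H24O.
  M = 12(12.011) + 24(1.008) + 15.999
    = 144.132 + 24.192 + 15.999 = 184.323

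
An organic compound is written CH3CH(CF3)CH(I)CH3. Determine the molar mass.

252.02 g/mol

Atom tally by fragment:
  CH3 → C:1 H:3
  CH(CF3) → C:2 H:1 F:3
  CH(I) → C:1 H:1 I:1
  CH3 → C:1 H:3
Element totals:
  C: 5
  H: 8
  F: 3
  I: 1
Molecular formula: C5H8F3I.
  M = 5(12.011) + 8(1.008) + 3(18.998) + 126.904
    = 60.055 + 8.064 + 56.994 + 126.904 = 252.017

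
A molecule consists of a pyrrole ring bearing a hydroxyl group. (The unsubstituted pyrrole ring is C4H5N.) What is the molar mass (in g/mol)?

83.09 g/mol

Atom tally by fragment:
  pyrrole ring core → C:4 H:5 N:1
  (− 1 ring H displaced by substituents)
  + OH → O:1 H:1
Element totals:
  C: 4
  H: 5
  N: 1
  O: 1
Molecular formula: C4H5NO.
  M = 4(12.011) + 5(1.008) + 14.007 + 15.999
    = 48.044 + 5.040 + 14.007 + 15.999 = 83.090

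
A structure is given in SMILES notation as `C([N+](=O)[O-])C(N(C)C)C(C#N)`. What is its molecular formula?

Atom tally by fragment:
  O2NCH2 → C:1 H:2 N:1 O:2
  CH(N(CH3)2) → C:3 H:7 N:1
  CH2CN → C:2 H:2 N:1
Element totals:
  C: 6
  H: 11
  N: 3
  O: 2

C6H11N3O2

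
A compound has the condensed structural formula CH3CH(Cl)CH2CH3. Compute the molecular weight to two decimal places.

92.57 g/mol

Atom tally by fragment:
  CH3 → C:1 H:3
  CH(Cl) → C:1 H:1 Cl:1
  CH2 → C:1 H:2
  CH3 → C:1 H:3
Element totals:
  C: 4
  H: 9
  Cl: 1
Molecular formula: C4H9Cl.
  M = 4(12.011) + 9(1.008) + 35.45
    = 48.044 + 9.072 + 35.450 = 92.566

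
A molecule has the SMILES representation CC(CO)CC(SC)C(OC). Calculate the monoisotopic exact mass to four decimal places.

Atom tally by fragment:
  CH3 → C:1 H:3
  CH(CH2OH) → C:2 H:4 O:1
  CH2 → C:1 H:2
  CH(SCH3) → C:2 H:4 S:1
  CH2OCH3 → C:2 H:5 O:1
Element totals:
  C: 8
  H: 18
  O: 2
  S: 1
Molecular formula: C8H18O2S.
  M = 8(12.0) + 18(1.007825) + 2(15.994915) + 31.972071
    = 96.000000 + 18.140850 + 31.989830 + 31.972071 = 178.102751

178.1028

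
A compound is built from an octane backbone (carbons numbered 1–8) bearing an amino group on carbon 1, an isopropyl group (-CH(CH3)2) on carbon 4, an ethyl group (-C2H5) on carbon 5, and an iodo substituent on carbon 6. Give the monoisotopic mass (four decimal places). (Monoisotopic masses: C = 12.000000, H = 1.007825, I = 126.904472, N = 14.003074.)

325.1266

Atom tally by fragment:
  H2NCH2 → C:1 H:4 N:1
  CH2 → C:1 H:2
  CH2 → C:1 H:2
  CH(CH(CH3)2) → C:4 H:8
  CH(C2H5) → C:3 H:6
  CH(I) → C:1 H:1 I:1
  CH2 → C:1 H:2
  CH3 → C:1 H:3
Element totals:
  C: 13
  H: 28
  I: 1
  N: 1
Molecular formula: C13H28IN.
  M = 13(12.0) + 28(1.007825) + 126.904472 + 14.003074
    = 156.000000 + 28.219100 + 126.904472 + 14.003074 = 325.126646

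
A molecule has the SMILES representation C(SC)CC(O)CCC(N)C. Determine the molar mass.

177.31 g/mol

Atom tally by fragment:
  CH3SCH2 → C:2 H:5 S:1
  CH2 → C:1 H:2
  CH(OH) → C:1 H:2 O:1
  CH2 → C:1 H:2
  CH2 → C:1 H:2
  CH(NH2) → C:1 H:3 N:1
  CH3 → C:1 H:3
Element totals:
  C: 8
  H: 19
  N: 1
  O: 1
  S: 1
Molecular formula: C8H19NOS.
  M = 8(12.011) + 19(1.008) + 14.007 + 15.999 + 32.06
    = 96.088 + 19.152 + 14.007 + 15.999 + 32.060 = 177.306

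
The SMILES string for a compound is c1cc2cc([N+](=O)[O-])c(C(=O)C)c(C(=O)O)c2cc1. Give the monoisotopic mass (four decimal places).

Atom tally by fragment:
  naphthalene ring system core → C:10 H:8
  (− 3 ring H displaced by substituents)
  + NO2 → N:1 O:2
  + COCH3 → C:2 H:3 O:1
  + COOH → C:1 H:1 O:2
Element totals:
  C: 13
  H: 9
  N: 1
  O: 5
Molecular formula: C13H9NO5.
  M = 13(12.0) + 9(1.007825) + 14.003074 + 5(15.994915)
    = 156.000000 + 9.070425 + 14.003074 + 79.974575 = 259.048074

259.0481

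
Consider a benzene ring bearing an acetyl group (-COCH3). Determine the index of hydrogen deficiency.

5

Atom tally by fragment:
  benzene ring core → C:6 H:6
  (− 1 ring H displaced by substituents)
  + COCH3 → C:2 H:3 O:1
Element totals:
  C: 8
  H: 8
  O: 1
Molecular formula: C8H8O.
DoU = (2C + 2 + N − H − X) / 2 = (2·8 + 2 + 0 − 8 − 0) / 2 = 5.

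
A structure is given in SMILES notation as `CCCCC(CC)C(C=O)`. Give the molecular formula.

C9H18O

Atom tally by fragment:
  CH3 → C:1 H:3
  CH2 → C:1 H:2
  CH2 → C:1 H:2
  CH2 → C:1 H:2
  CH(C2H5) → C:3 H:6
  CH2CHO → C:2 H:3 O:1
Element totals:
  C: 9
  H: 18
  O: 1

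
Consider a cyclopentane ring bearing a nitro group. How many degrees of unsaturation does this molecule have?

2

Atom tally by fragment:
  cyclopentane ring core → C:5 H:10
  (− 1 ring H displaced by substituents)
  + NO2 → N:1 O:2
Element totals:
  C: 5
  H: 9
  N: 1
  O: 2
Molecular formula: C5H9NO2.
DoU = (2C + 2 + N − H − X) / 2 = (2·5 + 2 + 1 − 9 − 0) / 2 = 2.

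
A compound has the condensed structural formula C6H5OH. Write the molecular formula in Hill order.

Atom tally by fragment:
  benzene ring core → C:6 H:6
  (− 1 ring H displaced by substituents)
  + OH → O:1 H:1
Element totals:
  C: 6
  H: 6
  O: 1

C6H6O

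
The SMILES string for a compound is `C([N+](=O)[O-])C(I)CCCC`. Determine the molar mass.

Atom tally by fragment:
  O2NCH2 → C:1 H:2 N:1 O:2
  CH(I) → C:1 H:1 I:1
  CH2 → C:1 H:2
  CH2 → C:1 H:2
  CH2 → C:1 H:2
  CH3 → C:1 H:3
Element totals:
  C: 6
  H: 12
  I: 1
  N: 1
  O: 2
Molecular formula: C6H12INO2.
  M = 6(12.011) + 12(1.008) + 126.904 + 14.007 + 2(15.999)
    = 72.066 + 12.096 + 126.904 + 14.007 + 31.998 = 257.071

257.07 g/mol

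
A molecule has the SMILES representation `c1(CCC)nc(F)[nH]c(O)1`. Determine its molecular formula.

C6H9FN2O

Atom tally by fragment:
  imidazole ring core → C:3 H:4 N:2
  (− 3 ring H displaced by substituents)
  + CH2CH2CH3 → C:3 H:7
  + F → F:1
  + OH → O:1 H:1
Element totals:
  C: 6
  H: 9
  F: 1
  N: 2
  O: 1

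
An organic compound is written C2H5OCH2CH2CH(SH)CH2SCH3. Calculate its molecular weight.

Atom tally by fragment:
  C2H5OCH2 → C:3 H:7 O:1
  CH2 → C:1 H:2
  CH(SH) → C:1 H:2 S:1
  CH2SCH3 → C:2 H:5 S:1
Element totals:
  C: 7
  H: 16
  O: 1
  S: 2
Molecular formula: C7H16OS2.
  M = 7(12.011) + 16(1.008) + 15.999 + 2(32.06)
    = 84.077 + 16.128 + 15.999 + 64.120 = 180.324

180.32 g/mol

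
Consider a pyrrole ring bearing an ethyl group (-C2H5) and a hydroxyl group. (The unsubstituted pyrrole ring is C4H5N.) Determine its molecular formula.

C6H9NO

Atom tally by fragment:
  pyrrole ring core → C:4 H:5 N:1
  (− 2 ring H displaced by substituents)
  + C2H5 → C:2 H:5
  + OH → O:1 H:1
Element totals:
  C: 6
  H: 9
  N: 1
  O: 1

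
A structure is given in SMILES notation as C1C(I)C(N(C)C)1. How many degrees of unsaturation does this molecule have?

1

Atom tally by fragment:
  cyclopropane ring core → C:3 H:6
  (− 2 ring H displaced by substituents)
  + I → I:1
  + N(CH3)2 → N:1 C:2 H:6
Element totals:
  C: 5
  H: 10
  I: 1
  N: 1
Molecular formula: C5H10IN.
DoU = (2C + 2 + N − H − X) / 2 = (2·5 + 2 + 1 − 10 − 1) / 2 = 1.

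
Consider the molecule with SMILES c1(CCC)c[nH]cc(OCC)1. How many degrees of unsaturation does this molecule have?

3

Atom tally by fragment:
  pyrrole ring core → C:4 H:5 N:1
  (− 2 ring H displaced by substituents)
  + CH2CH2CH3 → C:3 H:7
  + OC2H5 → C:2 H:5 O:1
Element totals:
  C: 9
  H: 15
  N: 1
  O: 1
Molecular formula: C9H15NO.
DoU = (2C + 2 + N − H − X) / 2 = (2·9 + 2 + 1 − 15 − 0) / 2 = 3.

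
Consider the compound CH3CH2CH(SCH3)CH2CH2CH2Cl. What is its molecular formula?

C7H15ClS

Element totals:
  C: 7
  H: 15
  Cl: 1
  S: 1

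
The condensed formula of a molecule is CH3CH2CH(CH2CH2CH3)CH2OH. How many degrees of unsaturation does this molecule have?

0

Atom tally by fragment:
  CH3 → C:1 H:3
  CH2 → C:1 H:2
  CH(CH2CH2CH3) → C:4 H:8
  CH2OH → C:1 H:3 O:1
Element totals:
  C: 7
  H: 16
  O: 1
Molecular formula: C7H16O.
DoU = (2C + 2 + N − H − X) / 2 = (2·7 + 2 + 0 − 16 − 0) / 2 = 0.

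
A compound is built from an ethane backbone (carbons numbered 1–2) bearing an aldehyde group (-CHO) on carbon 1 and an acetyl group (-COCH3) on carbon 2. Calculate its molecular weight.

100.12 g/mol

Atom tally by fragment:
  OHCCH2 → C:2 H:3 O:1
  CH2COCH3 → C:3 H:5 O:1
Element totals:
  C: 5
  H: 8
  O: 2
Molecular formula: C5H8O2.
  M = 5(12.011) + 8(1.008) + 2(15.999)
    = 60.055 + 8.064 + 31.998 = 100.117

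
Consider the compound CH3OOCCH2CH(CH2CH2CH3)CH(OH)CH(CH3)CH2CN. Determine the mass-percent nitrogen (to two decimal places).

Atom tally by fragment:
  CH3OOCCH2 → C:3 H:5 O:2
  CH(CH2CH2CH3) → C:4 H:8
  CH(OH) → C:1 H:2 O:1
  CH(CH3) → C:2 H:4
  CH2CN → C:2 H:2 N:1
Element totals:
  C: 12
  H: 21
  N: 1
  O: 3
Molecular formula: C12H21NO3.
Molar mass = 227.304 g/mol.
Mass from N: 1 × 14.007 = 14.007 g/mol.
%N = 14.007 / 227.304 × 100 = 6.16%.

6.16%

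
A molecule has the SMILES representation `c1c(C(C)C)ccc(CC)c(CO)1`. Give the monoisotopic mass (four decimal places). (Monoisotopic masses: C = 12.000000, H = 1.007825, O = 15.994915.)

178.1358

Atom tally by fragment:
  benzene ring core → C:6 H:6
  (− 3 ring H displaced by substituents)
  + CH(CH3)2 → C:3 H:7
  + C2H5 → C:2 H:5
  + CH2OH → C:1 H:3 O:1
Element totals:
  C: 12
  H: 18
  O: 1
Molecular formula: C12H18O.
  M = 12(12.0) + 18(1.007825) + 15.994915
    = 144.000000 + 18.140850 + 15.994915 = 178.135765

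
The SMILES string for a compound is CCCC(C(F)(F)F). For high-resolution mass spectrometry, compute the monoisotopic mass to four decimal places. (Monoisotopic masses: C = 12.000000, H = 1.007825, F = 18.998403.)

126.0656

Atom tally by fragment:
  CH3 → C:1 H:3
  CH2 → C:1 H:2
  CH2 → C:1 H:2
  CH2CF3 → C:2 H:2 F:3
Element totals:
  C: 5
  H: 9
  F: 3
Molecular formula: C5H9F3.
  M = 5(12.0) + 9(1.007825) + 3(18.998403)
    = 60.000000 + 9.070425 + 56.995209 = 126.065634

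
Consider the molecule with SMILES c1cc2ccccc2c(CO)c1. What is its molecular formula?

C11H10O

Atom tally by fragment:
  naphthalene ring system core → C:10 H:8
  (− 1 ring H displaced by substituents)
  + CH2OH → C:1 H:3 O:1
Element totals:
  C: 11
  H: 10
  O: 1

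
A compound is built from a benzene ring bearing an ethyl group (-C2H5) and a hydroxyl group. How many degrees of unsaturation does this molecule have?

Atom tally by fragment:
  benzene ring core → C:6 H:6
  (− 2 ring H displaced by substituents)
  + C2H5 → C:2 H:5
  + OH → O:1 H:1
Element totals:
  C: 8
  H: 10
  O: 1
Molecular formula: C8H10O.
DoU = (2C + 2 + N − H − X) / 2 = (2·8 + 2 + 0 − 10 − 0) / 2 = 4.

4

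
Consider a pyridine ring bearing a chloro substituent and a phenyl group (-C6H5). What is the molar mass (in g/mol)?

Atom tally by fragment:
  pyridine ring core → C:5 H:5 N:1
  (− 2 ring H displaced by substituents)
  + Cl → Cl:1
  + C6H5 → C:6 H:5
Element totals:
  C: 11
  H: 8
  Cl: 1
  N: 1
Molecular formula: C11H8ClN.
  M = 11(12.011) + 8(1.008) + 35.45 + 14.007
    = 132.121 + 8.064 + 35.450 + 14.007 = 189.642

189.64 g/mol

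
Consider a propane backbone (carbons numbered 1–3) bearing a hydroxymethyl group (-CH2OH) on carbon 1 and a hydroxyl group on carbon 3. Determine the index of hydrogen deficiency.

0

Atom tally by fragment:
  HOCH2CH2 → C:2 H:5 O:1
  CH2 → C:1 H:2
  CH2OH → C:1 H:3 O:1
Element totals:
  C: 4
  H: 10
  O: 2
Molecular formula: C4H10O2.
DoU = (2C + 2 + N − H − X) / 2 = (2·4 + 2 + 0 − 10 − 0) / 2 = 0.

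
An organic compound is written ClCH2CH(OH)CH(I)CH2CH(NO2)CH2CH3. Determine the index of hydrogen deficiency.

1

Atom tally by fragment:
  ClCH2 → C:1 H:2 Cl:1
  CH(OH) → C:1 H:2 O:1
  CH(I) → C:1 H:1 I:1
  CH2 → C:1 H:2
  CH(NO2) → C:1 H:1 N:1 O:2
  CH2 → C:1 H:2
  CH3 → C:1 H:3
Element totals:
  C: 7
  H: 13
  Cl: 1
  I: 1
  N: 1
  O: 3
Molecular formula: C7H13ClINO3.
DoU = (2C + 2 + N − H − X) / 2 = (2·7 + 2 + 1 − 13 − 2) / 2 = 1.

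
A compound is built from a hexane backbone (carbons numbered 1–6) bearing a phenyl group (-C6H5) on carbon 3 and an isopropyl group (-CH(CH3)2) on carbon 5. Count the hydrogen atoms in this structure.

Atom tally by fragment:
  CH3 → C:1 H:3
  CH2 → C:1 H:2
  CH(C6H5) → C:7 H:6
  CH2 → C:1 H:2
  CH(CH(CH3)2) → C:4 H:8
  CH3 → C:1 H:3
Element totals:
  C: 15
  H: 24

24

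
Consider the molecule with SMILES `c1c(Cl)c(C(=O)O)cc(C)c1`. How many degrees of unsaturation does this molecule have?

5

Atom tally by fragment:
  benzene ring core → C:6 H:6
  (− 3 ring H displaced by substituents)
  + Cl → Cl:1
  + COOH → C:1 H:1 O:2
  + CH3 → C:1 H:3
Element totals:
  C: 8
  H: 7
  Cl: 1
  O: 2
Molecular formula: C8H7ClO2.
DoU = (2C + 2 + N − H − X) / 2 = (2·8 + 2 + 0 − 7 − 1) / 2 = 5.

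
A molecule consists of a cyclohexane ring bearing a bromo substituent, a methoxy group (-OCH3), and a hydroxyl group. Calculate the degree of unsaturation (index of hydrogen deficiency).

Atom tally by fragment:
  cyclohexane ring core → C:6 H:12
  (− 3 ring H displaced by substituents)
  + Br → Br:1
  + OCH3 → C:1 H:3 O:1
  + OH → O:1 H:1
Element totals:
  C: 7
  H: 13
  Br: 1
  O: 2
Molecular formula: C7H13BrO2.
DoU = (2C + 2 + N − H − X) / 2 = (2·7 + 2 + 0 − 13 − 1) / 2 = 1.

1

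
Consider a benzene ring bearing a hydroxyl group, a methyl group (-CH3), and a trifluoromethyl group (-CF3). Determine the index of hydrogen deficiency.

Atom tally by fragment:
  benzene ring core → C:6 H:6
  (− 3 ring H displaced by substituents)
  + OH → O:1 H:1
  + CH3 → C:1 H:3
  + CF3 → C:1 F:3
Element totals:
  C: 8
  H: 7
  F: 3
  O: 1
Molecular formula: C8H7F3O.
DoU = (2C + 2 + N − H − X) / 2 = (2·8 + 2 + 0 − 7 − 3) / 2 = 4.

4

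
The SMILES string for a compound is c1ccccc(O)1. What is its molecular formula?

C6H6O

Atom tally by fragment:
  benzene ring core → C:6 H:6
  (− 1 ring H displaced by substituents)
  + OH → O:1 H:1
Element totals:
  C: 6
  H: 6
  O: 1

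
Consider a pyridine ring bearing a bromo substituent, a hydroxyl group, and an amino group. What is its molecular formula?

Atom tally by fragment:
  pyridine ring core → C:5 H:5 N:1
  (− 3 ring H displaced by substituents)
  + Br → Br:1
  + OH → O:1 H:1
  + NH2 → N:1 H:2
Element totals:
  C: 5
  H: 5
  Br: 1
  N: 2
  O: 1

C5H5BrN2O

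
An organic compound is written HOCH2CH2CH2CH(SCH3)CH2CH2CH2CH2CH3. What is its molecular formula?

Atom tally by fragment:
  HOCH2 → C:1 H:3 O:1
  CH2 → C:1 H:2
  CH2 → C:1 H:2
  CH(SCH3) → C:2 H:4 S:1
  CH2 → C:1 H:2
  CH2 → C:1 H:2
  CH2 → C:1 H:2
  CH2 → C:1 H:2
  CH3 → C:1 H:3
Element totals:
  C: 10
  H: 22
  O: 1
  S: 1

C10H22OS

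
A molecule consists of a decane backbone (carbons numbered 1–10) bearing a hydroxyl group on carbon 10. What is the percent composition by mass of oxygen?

10.11%

Atom tally by fragment:
  CH3 → C:1 H:3
  CH2 → C:1 H:2
  CH2 → C:1 H:2
  CH2 → C:1 H:2
  CH2 → C:1 H:2
  CH2 → C:1 H:2
  CH2 → C:1 H:2
  CH2 → C:1 H:2
  CH2 → C:1 H:2
  CH2OH → C:1 H:3 O:1
Element totals:
  C: 10
  H: 22
  O: 1
Molecular formula: C10H22O.
Molar mass = 158.285 g/mol.
Mass from O: 1 × 15.999 = 15.999 g/mol.
%O = 15.999 / 158.285 × 100 = 10.11%.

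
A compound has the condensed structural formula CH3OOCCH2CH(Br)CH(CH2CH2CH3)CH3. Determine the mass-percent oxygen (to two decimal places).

13.49%

Atom tally by fragment:
  CH3OOCCH2 → C:3 H:5 O:2
  CH(Br) → C:1 H:1 Br:1
  CH(CH2CH2CH3) → C:4 H:8
  CH3 → C:1 H:3
Element totals:
  C: 9
  H: 17
  Br: 1
  O: 2
Molecular formula: C9H17BrO2.
Molar mass = 237.137 g/mol.
Mass from O: 2 × 15.999 = 31.998 g/mol.
%O = 31.998 / 237.137 × 100 = 13.49%.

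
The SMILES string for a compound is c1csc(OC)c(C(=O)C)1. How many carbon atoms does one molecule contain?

7

Atom tally by fragment:
  thiophene ring core → C:4 H:4 S:1
  (− 2 ring H displaced by substituents)
  + OCH3 → C:1 H:3 O:1
  + COCH3 → C:2 H:3 O:1
Element totals:
  C: 7
  H: 8
  O: 2
  S: 1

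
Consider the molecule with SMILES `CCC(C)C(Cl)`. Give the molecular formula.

C5H11Cl

Atom tally by fragment:
  CH3 → C:1 H:3
  CH2 → C:1 H:2
  CH(CH3) → C:2 H:4
  CH2Cl → C:1 H:2 Cl:1
Element totals:
  C: 5
  H: 11
  Cl: 1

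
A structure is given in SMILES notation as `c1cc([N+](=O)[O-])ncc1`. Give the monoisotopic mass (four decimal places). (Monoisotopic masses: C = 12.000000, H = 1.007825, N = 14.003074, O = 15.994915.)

Atom tally by fragment:
  pyridine ring core → C:5 H:5 N:1
  (− 1 ring H displaced by substituents)
  + NO2 → N:1 O:2
Element totals:
  C: 5
  H: 4
  N: 2
  O: 2
Molecular formula: C5H4N2O2.
  M = 5(12.0) + 4(1.007825) + 2(14.003074) + 2(15.994915)
    = 60.000000 + 4.031300 + 28.006148 + 31.989830 = 124.027278

124.0273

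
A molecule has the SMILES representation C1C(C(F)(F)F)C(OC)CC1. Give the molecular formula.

C7H11F3O

Atom tally by fragment:
  cyclopentane ring core → C:5 H:10
  (− 2 ring H displaced by substituents)
  + CF3 → C:1 F:3
  + OCH3 → C:1 H:3 O:1
Element totals:
  C: 7
  H: 11
  F: 3
  O: 1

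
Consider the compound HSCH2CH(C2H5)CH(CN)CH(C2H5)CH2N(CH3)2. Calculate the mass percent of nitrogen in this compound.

Atom tally by fragment:
  HSCH2 → C:1 H:3 S:1
  CH(C2H5) → C:3 H:6
  CH(CN) → C:2 H:1 N:1
  CH(C2H5) → C:3 H:6
  CH2N(CH3)2 → C:3 H:8 N:1
Element totals:
  C: 12
  H: 24
  N: 2
  S: 1
Molecular formula: C12H24N2S.
Molar mass = 228.398 g/mol.
Mass from N: 2 × 14.007 = 28.014 g/mol.
%N = 28.014 / 228.398 × 100 = 12.27%.

12.27%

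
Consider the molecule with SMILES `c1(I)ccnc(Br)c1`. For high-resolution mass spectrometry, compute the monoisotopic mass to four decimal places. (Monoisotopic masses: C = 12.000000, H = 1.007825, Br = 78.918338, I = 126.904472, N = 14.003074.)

282.8494

Atom tally by fragment:
  pyridine ring core → C:5 H:5 N:1
  (− 2 ring H displaced by substituents)
  + I → I:1
  + Br → Br:1
Element totals:
  C: 5
  H: 3
  Br: 1
  I: 1
  N: 1
Molecular formula: C5H3BrIN.
  M = 5(12.0) + 3(1.007825) + 78.918338 + 126.904472 + 14.003074
    = 60.000000 + 3.023475 + 78.918338 + 126.904472 + 14.003074 = 282.849359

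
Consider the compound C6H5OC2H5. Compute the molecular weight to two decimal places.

Atom tally by fragment:
  benzene ring core → C:6 H:6
  (− 1 ring H displaced by substituents)
  + OC2H5 → C:2 H:5 O:1
Element totals:
  C: 8
  H: 10
  O: 1
Molecular formula: C8H10O.
  M = 8(12.011) + 10(1.008) + 15.999
    = 96.088 + 10.080 + 15.999 = 122.167

122.17 g/mol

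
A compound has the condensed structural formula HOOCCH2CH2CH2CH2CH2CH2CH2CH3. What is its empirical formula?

C9H18O2

Element totals:
  C: 9
  H: 18
  O: 2
Molecular formula: C9H18O2.
gcd of subscripts (9, 18, 2) = 1, so the empirical formula equals the molecular formula.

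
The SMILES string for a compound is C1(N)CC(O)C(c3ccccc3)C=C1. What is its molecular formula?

Atom tally by fragment:
  cyclohexene ring core → C:6 H:10
  (− 3 ring H displaced by substituents)
  + NH2 → N:1 H:2
  + OH → O:1 H:1
  + C6H5 → C:6 H:5
Element totals:
  C: 12
  H: 15
  N: 1
  O: 1

C12H15NO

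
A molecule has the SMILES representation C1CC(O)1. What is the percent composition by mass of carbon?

Atom tally by fragment:
  cyclopropane ring core → C:3 H:6
  (− 1 ring H displaced by substituents)
  + OH → O:1 H:1
Element totals:
  C: 3
  H: 6
  O: 1
Molecular formula: C3H6O.
Molar mass = 58.080 g/mol.
Mass from C: 3 × 12.011 = 36.033 g/mol.
%C = 36.033 / 58.080 × 100 = 62.04%.

62.04%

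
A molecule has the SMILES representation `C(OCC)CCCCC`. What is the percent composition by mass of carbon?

Atom tally by fragment:
  C2H5OCH2 → C:3 H:7 O:1
  CH2 → C:1 H:2
  CH2 → C:1 H:2
  CH2 → C:1 H:2
  CH2 → C:1 H:2
  CH3 → C:1 H:3
Element totals:
  C: 8
  H: 18
  O: 1
Molecular formula: C8H18O.
Molar mass = 130.231 g/mol.
Mass from C: 8 × 12.011 = 96.088 g/mol.
%C = 96.088 / 130.231 × 100 = 73.78%.

73.78%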